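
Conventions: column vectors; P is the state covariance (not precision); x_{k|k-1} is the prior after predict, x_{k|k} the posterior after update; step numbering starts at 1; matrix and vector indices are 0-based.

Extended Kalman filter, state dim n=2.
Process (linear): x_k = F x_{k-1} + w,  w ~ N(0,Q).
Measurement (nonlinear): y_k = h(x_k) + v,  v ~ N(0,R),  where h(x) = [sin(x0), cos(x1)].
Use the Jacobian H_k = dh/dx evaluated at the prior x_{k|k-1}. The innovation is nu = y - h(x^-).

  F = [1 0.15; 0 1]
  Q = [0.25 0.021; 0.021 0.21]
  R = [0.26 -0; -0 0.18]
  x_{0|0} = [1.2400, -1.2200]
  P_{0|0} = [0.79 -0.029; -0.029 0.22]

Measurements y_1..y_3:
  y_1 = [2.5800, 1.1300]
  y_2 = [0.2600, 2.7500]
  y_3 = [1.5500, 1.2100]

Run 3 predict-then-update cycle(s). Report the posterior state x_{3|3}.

step 1: x^-=[1.0570, -1.2200]  P^-=[1.0363 0.0250; 0.0250 0.4300]  H_jac=[0.4915 0.0000; 0.0000 0.9391]  S=[0.5103 0.0115; 0.0115 0.5592]  K=[0.9975 0.0214; 0.0078 0.7219]  nu=[1.7091, 0.7864]  x^+=[2.7787, -0.6390]  P^+=[0.5277 0.0041; 0.0041 0.1384]
step 2: x^-=[2.6829, -0.6390]  P^-=[0.7820 0.0459; 0.0459 0.3484]  H_jac=[-0.8966 0.0000; 0.0000 0.5964]  S=[0.8887 -0.0245; -0.0245 0.3039]  K=[-0.7883 0.0264; -0.0275 0.6814]  nu=[-0.1828, 1.9473]  x^+=[2.8784, 0.6930]  P^+=[0.2286 0.0080; 0.0080 0.2057]
step 3: x^-=[2.9823, 0.6930]  P^-=[0.4856 0.0598; 0.0598 0.4157]  H_jac=[-0.9873 0.0000; 0.0000 -0.6388]  S=[0.7334 0.0377; 0.0377 0.3496]  K=[-0.6518 -0.0390; -0.0417 -0.7550]  nu=[1.3914, 0.4406]  x^+=[2.0583, 0.3023]  P^+=[0.1716 0.0110; 0.0110 0.2127]

x_post = [2.0583, 0.3023]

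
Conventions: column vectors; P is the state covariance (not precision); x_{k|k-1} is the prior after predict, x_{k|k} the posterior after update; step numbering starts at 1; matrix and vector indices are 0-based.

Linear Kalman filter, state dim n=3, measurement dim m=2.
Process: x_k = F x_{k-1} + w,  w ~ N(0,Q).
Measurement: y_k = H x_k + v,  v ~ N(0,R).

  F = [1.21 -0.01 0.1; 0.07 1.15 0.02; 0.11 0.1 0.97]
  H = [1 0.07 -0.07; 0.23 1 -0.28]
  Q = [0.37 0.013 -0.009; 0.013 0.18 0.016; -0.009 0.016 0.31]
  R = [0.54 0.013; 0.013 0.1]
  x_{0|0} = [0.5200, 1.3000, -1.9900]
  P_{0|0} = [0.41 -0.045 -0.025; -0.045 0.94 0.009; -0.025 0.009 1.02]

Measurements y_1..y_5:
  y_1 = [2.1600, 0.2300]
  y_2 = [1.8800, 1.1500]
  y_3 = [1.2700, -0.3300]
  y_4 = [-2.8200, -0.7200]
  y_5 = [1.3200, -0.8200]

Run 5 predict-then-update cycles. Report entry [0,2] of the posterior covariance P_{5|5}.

step 1: x^-=[0.4172, 1.4916, -1.7431]  P^-=[0.9756 -0.0234 0.1086; -0.0234 1.4187 0.1493; 0.1086 0.1493 1.2795]  S=[1.5089 0.2925; 0.2925 1.5622]  K=[0.6426 -0.0111; -0.1316 0.9025; 0.0439 -0.1260]  nu=[1.5164, -1.8456]  x^+=[1.4121, -0.3736, -1.4440]  P^+=[0.3565 -0.0502 0.0876; -0.0502 0.1895 0.3192; 0.0876 0.3192 1.2550]
step 2: x^-=[1.5680, -0.3597, -1.2827]  P^-=[0.9263 0.0131 0.2578; 0.0131 0.4397 0.4211; 0.2578 0.4211 1.5766]  S=[1.4378 0.1869; 0.1869 0.4493]  K=[0.6214 0.0840; -0.0888 0.7598; 0.1182 0.0375]  nu=[0.2474, 0.7899]  x^+=[1.7881, 0.2185, -1.2239]  P^+=[0.3484 -0.0232 0.1446; -0.0232 0.1942 0.4072; 0.1446 0.4072 1.5542]
step 3: x^-=[2.0390, 0.3520, -0.9686]  P^-=[0.9304 0.0624 0.3566; 0.0624 0.4545 0.5333; 0.3566 0.5333 1.8879]  S=[1.4355 0.2059; 0.2059 0.4359]  K=[0.6175 0.1134; -0.0702 0.7663; 0.1650 0.1209]  nu=[-0.8615, -1.4222]  x^+=[1.3458, -0.6773, -1.2827]  P^+=[0.3485 -0.0090 0.1851; -0.0090 0.2136 0.4852; 0.1851 0.4852 1.8342]
step 4: x^-=[1.5069, -0.7103, -1.1639]  P^-=[0.9427 0.0927 0.4335; 0.0927 0.4864 0.6329; 0.4335 0.6329 2.1756]  S=[1.4418 0.2157; 0.2157 0.4392]  K=[0.6186 0.1247; -0.0597 0.7818; 0.1983 0.1836]  nu=[-4.3586, -0.6821]  x^+=[-1.2745, -0.9832, -2.1533]  P^+=[0.3508 0.0005 0.2167; 0.0005 0.2329 0.5558; 0.2167 0.5558 2.0884]
step 5: x^-=[-1.7477, -1.2630, -2.3273]  P^-=[0.9559 0.1155 0.4970; 0.1155 0.5168 0.7224; 0.4970 0.7224 2.4356]  S=[1.4498 0.2222; 0.2222 0.4429]  K=[0.6207 0.1315; -0.0523 0.7964; 0.2238 0.2371]  nu=[2.9932, 0.1933]  x^+=[0.1357, -1.2657, -1.6117]  P^+=[0.3533 0.0079 0.2426; 0.0079 0.2504 0.6189; 0.2426 0.6189 2.3146]

P_post[0,2] = 0.2426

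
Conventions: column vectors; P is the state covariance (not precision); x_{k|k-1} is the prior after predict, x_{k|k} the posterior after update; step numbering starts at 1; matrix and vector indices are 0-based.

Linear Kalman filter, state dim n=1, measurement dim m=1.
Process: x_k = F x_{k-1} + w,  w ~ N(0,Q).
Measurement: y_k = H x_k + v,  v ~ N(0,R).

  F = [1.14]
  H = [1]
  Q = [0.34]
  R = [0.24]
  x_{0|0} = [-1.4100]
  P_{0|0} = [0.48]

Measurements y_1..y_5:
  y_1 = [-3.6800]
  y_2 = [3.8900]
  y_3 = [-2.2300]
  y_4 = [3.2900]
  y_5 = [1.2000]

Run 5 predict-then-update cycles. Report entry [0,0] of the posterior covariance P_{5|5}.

P_post[0,0] = 0.1678

step 1: x^-=[-1.6074]  P^-=[0.9638]  S=[1.2038]  K=[0.8006]  nu=[-2.0726]  x^+=[-3.2668]  P^+=[0.1922]
step 2: x^-=[-3.7241]  P^-=[0.5897]  S=[0.8297]  K=[0.7107]  nu=[7.6141]  x^+=[1.6876]  P^+=[0.1706]
step 3: x^-=[1.9238]  P^-=[0.5617]  S=[0.8017]  K=[0.7006]  nu=[-4.1538]  x^+=[-0.9865]  P^+=[0.1682]
step 4: x^-=[-1.1246]  P^-=[0.5585]  S=[0.7985]  K=[0.6994]  nu=[4.4146]  x^+=[1.9632]  P^+=[0.1679]
step 5: x^-=[2.2380]  P^-=[0.5582]  S=[0.7982]  K=[0.6993]  nu=[-1.0380]  x^+=[1.5121]  P^+=[0.1678]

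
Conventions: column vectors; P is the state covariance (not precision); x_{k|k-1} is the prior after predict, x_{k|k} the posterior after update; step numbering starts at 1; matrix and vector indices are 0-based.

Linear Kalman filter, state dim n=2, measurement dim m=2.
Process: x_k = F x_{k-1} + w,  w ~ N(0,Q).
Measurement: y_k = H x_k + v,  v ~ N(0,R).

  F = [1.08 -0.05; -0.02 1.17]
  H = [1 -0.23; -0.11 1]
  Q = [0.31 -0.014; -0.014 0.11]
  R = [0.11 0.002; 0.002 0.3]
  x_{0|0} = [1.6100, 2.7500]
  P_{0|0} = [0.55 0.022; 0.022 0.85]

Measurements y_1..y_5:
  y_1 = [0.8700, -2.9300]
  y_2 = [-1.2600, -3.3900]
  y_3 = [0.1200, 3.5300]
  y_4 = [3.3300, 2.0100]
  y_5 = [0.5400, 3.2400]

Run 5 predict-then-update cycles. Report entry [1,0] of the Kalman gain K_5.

K[1,0] = -0.0064

step 1: x^-=[1.6013, 3.1853]  P^-=[0.9513 -0.0478; -0.0478 1.2728]  S=[1.1506 -0.4444; -0.4444 1.5948]  K=[0.8958 0.1540; 0.0152 0.8056]  nu=[0.0013, -5.9392]  x^+=[0.6877, -1.5993]  P^+=[0.1127 0.0604; 0.0604 0.2484]
step 2: x^-=[0.8226, -1.8849]  P^-=[0.4356 0.0454; 0.0454 0.4472]  S=[0.5484 -0.1022; -0.1022 0.7425]  K=[0.7951 0.1061; 0.0064 0.5965]  nu=[-2.5162, -1.4146]  x^+=[-1.3280, -2.7448]  P^+=[0.0978 0.0442; 0.0442 0.1838]
step 3: x^-=[-1.2970, -3.1849]  P^-=[0.4198 0.0290; 0.0290 0.3596]  S=[0.5355 -0.0972; -0.0972 0.6583]  K=[0.7879 0.0902; -0.0021 0.5411]  nu=[0.6845, 6.5722]  x^+=[-0.1650, 0.3698]  P^+=[0.0959 0.0392; 0.0392 0.1666]
step 4: x^-=[-0.1967, 0.4360]  P^-=[0.4180 0.0237; 0.0237 0.3363]  S=[0.5349 -0.0970; -0.0970 0.6361]  K=[0.7867 0.0850; -0.0053 0.5238]  nu=[3.6270, 1.5524]  x^+=[2.7885, 1.2299]  P^+=[0.0953 0.0376; 0.0376 0.1612]
step 5: x^-=[2.9501, 1.3832]  P^-=[0.4176 0.0220; 0.0220 0.3290]  S=[0.5348 -0.0970; -0.0970 0.6292]  K=[0.7864 0.0832; -0.0064 0.5181]  nu=[-2.0920, 2.1813]  x^+=[1.4867, 2.5266]  P^+=[0.0952 0.0370; 0.0370 0.1595]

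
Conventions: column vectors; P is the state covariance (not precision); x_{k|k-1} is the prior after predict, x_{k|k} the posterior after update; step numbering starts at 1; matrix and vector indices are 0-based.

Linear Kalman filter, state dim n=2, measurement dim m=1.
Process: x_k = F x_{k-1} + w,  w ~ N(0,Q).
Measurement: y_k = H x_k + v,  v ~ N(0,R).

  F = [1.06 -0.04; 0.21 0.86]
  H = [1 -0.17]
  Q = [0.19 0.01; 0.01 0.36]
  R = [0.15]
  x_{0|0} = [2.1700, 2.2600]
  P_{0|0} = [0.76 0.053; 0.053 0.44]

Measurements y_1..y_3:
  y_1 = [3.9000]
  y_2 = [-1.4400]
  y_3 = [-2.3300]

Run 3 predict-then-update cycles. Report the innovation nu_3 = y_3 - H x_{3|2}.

step 1: x^-=[2.2098, 2.3993]  P^-=[1.0401 0.2119; 0.2119 0.7381]  S=[1.1394]  K=[0.8813; 0.0759]  nu=[2.0981]  x^+=[4.0587, 2.5585]  P^+=[0.1553 0.1357; 0.1357 0.7315]
step 2: x^-=[4.1999, 3.0526]  P^-=[0.3541 0.1420; 0.1420 0.9569]  S=[0.4835]  K=[0.6825; -0.0428]  nu=[-5.1210]  x^+=[0.7049, 3.2716]  P^+=[0.1289 0.1561; 0.1561 0.9560]
step 3: x^-=[0.6164, 2.9616]  P^-=[0.3231 0.1468; 0.1468 1.1292]  S=[0.4559]  K=[0.6541; -0.0990]  nu=[-2.4429]  x^+=[-0.9816, 3.2036]  P^+=[0.1281 0.1763; 0.1763 1.1247]

innov = [-2.4429]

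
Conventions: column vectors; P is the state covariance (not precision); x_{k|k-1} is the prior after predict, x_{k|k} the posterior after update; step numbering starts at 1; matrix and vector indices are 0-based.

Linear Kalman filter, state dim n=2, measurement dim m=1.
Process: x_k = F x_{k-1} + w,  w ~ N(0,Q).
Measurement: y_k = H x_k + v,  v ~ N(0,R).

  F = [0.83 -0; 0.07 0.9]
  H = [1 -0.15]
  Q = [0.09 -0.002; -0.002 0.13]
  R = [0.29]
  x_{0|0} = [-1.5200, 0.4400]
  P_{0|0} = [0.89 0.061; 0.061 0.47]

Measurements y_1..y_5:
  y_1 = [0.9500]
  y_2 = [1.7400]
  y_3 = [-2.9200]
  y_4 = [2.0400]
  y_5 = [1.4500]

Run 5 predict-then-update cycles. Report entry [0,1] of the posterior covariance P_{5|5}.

step 1: x^-=[-1.2616, 0.2896]  P^-=[0.7031 0.0953; 0.0953 0.5227]  S=[0.9763]  K=[0.7056; 0.0173]  nu=[2.2550]  x^+=[0.3294, 0.3286]  P^+=[0.2171 0.0834; 0.0834 0.5225]
step 2: x^-=[0.2734, 0.3188]  P^-=[0.2396 0.0729; 0.0729 0.5648]  S=[0.5204]  K=[0.4393; -0.0227]  nu=[1.5144]  x^+=[0.9388, 0.2844]  P^+=[0.1391 0.0781; 0.0781 0.5645]
step 3: x^-=[0.7792, 0.3216]  P^-=[0.1858 0.0644; 0.0644 0.5978]  S=[0.4700]  K=[0.3749; -0.0537]  nu=[-3.6509]  x^+=[-0.5895, 0.5178]  P^+=[0.1198 0.0739; 0.0739 0.5964]
step 4: x^-=[-0.4893, 0.4247]  P^-=[0.1725 0.0601; 0.0601 0.6230]  S=[0.4585]  K=[0.3566; -0.0726]  nu=[2.5930]  x^+=[0.4354, 0.2364]  P^+=[0.1142 0.0720; 0.0720 0.6206]
step 5: x^-=[0.3614, 0.2433]  P^-=[0.1687 0.0584; 0.0584 0.6423]  S=[0.4556]  K=[0.3510; -0.0832]  nu=[1.1251]  x^+=[0.7563, 0.1497]  P^+=[0.1126 0.0717; 0.0717 0.6391]

P_post[0,1] = 0.0717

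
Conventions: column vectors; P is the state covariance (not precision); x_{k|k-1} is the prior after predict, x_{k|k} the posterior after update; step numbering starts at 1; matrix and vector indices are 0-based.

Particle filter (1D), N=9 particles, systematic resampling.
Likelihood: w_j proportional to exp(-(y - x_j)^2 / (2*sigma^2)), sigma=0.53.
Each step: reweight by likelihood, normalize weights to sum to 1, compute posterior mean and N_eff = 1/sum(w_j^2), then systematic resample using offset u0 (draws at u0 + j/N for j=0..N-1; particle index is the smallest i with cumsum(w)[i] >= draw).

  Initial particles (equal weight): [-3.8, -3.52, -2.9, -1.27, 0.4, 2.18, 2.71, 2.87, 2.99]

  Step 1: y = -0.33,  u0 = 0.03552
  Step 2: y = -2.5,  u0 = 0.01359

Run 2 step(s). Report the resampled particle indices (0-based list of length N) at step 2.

resampled_idx = [0, 0, 0, 1, 1, 1, 2, 2, 2]

step 1: w=[0.0000, 0.0000, 0.0000, 0.3488, 0.6512, 0.0000, 0.0000, 0.0000, 0.0000]  mean=-0.1825  Neff=1.8326  idx=[3, 3, 3, 4, 4, 4, 4, 4, 4]
step 2: w=[0.3333, 0.3333, 0.3333, 0.0000, 0.0000, 0.0000, 0.0000, 0.0000, 0.0000]  mean=-1.2700  Neff=3.0001  idx=[0, 0, 0, 1, 1, 1, 2, 2, 2]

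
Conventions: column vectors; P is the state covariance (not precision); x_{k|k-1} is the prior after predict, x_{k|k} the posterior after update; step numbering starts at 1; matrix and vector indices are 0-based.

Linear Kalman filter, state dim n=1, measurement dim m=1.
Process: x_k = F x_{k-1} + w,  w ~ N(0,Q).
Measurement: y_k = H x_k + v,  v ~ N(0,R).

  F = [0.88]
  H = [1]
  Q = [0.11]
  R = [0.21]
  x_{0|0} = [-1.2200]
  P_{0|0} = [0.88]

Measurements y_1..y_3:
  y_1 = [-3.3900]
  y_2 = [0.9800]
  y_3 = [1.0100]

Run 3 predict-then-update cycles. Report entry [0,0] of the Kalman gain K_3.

K[0,0] = 0.4834

step 1: x^-=[-1.0736]  P^-=[0.7915]  S=[1.0015]  K=[0.7903]  nu=[-2.3164]  x^+=[-2.9043]  P^+=[0.1660]
step 2: x^-=[-2.5558]  P^-=[0.2385]  S=[0.4485]  K=[0.5318]  nu=[3.5358]  x^+=[-0.6755]  P^+=[0.1117]
step 3: x^-=[-0.5944]  P^-=[0.1965]  S=[0.4065]  K=[0.4834]  nu=[1.6044]  x^+=[0.1811]  P^+=[0.1015]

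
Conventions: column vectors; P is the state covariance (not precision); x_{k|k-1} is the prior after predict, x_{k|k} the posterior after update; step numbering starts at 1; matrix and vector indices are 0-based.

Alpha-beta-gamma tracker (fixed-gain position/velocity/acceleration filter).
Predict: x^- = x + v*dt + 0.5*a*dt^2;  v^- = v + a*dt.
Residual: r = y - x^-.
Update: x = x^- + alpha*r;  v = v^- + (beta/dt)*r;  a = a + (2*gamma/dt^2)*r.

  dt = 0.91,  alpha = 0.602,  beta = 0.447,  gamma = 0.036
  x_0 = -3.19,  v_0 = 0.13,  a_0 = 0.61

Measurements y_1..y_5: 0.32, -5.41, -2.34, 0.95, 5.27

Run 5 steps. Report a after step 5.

a_post = 0.9124

step 1: x_pred=-2.8191  r=3.1391  x^+=-0.9294  v^+=2.2271  a^+=0.8829
step 2: x_pred=1.4628  r=-6.8728  x^+=-2.6746  v^+=-0.3455  a^+=0.2854
step 3: x_pred=-2.8708  r=0.5308  x^+=-2.5513  v^+=0.1750  a^+=0.3315
step 4: x_pred=-2.2548  r=3.2048  x^+=-0.3255  v^+=2.0509  a^+=0.6102
step 5: x_pred=1.7934  r=3.4766  x^+=3.8863  v^+=4.3138  a^+=0.9124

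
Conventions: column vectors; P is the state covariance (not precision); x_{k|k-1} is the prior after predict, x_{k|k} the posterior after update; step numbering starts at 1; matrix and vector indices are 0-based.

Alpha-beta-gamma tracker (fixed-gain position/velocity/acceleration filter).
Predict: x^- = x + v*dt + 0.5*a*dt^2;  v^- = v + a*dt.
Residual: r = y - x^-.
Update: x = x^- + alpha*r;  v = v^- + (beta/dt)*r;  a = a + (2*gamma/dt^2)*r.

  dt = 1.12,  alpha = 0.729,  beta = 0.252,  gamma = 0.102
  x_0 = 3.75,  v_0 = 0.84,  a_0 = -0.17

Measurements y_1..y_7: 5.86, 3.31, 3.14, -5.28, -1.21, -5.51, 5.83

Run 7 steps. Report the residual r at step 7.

resid = 16.8614

step 1: x_pred=4.5842  r=1.2758  x^+=5.5143  v^+=0.9367  a^+=0.0375
step 2: x_pred=6.5868  r=-3.2768  x^+=4.1980  v^+=0.2414  a^+=-0.4954
step 3: x_pred=4.1576  r=-1.0176  x^+=3.4158  v^+=-0.5425  a^+=-0.6609
step 4: x_pred=2.3937  r=-7.6737  x^+=-3.2004  v^+=-3.0093  a^+=-1.9089
step 5: x_pred=-7.7681  r=6.5581  x^+=-2.9872  v^+=-3.6716  a^+=-0.8423
step 6: x_pred=-7.6278  r=2.1178  x^+=-6.0839  v^+=-4.1386  a^+=-0.4979
step 7: x_pred=-11.0314  r=16.8614  x^+=1.2606  v^+=-0.9024  a^+=2.2442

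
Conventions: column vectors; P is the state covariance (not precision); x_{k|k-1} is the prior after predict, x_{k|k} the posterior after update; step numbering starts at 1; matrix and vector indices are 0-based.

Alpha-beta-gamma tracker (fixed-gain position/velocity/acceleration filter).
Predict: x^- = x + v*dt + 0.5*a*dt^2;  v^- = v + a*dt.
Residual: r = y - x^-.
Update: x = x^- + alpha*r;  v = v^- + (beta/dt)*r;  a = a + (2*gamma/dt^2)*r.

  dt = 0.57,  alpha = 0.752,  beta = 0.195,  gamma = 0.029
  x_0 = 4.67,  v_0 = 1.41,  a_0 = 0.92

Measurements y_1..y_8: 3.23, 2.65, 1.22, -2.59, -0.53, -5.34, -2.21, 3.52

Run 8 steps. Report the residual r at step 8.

resid = 8.1757

step 1: x_pred=5.6232  r=-2.3932  x^+=3.8235  v^+=1.1157  a^+=0.4928
step 2: x_pred=4.5395  r=-1.8895  x^+=3.1186  v^+=0.7502  a^+=0.1555
step 3: x_pred=3.5714  r=-2.3514  x^+=1.8032  v^+=0.0343  a^+=-0.2643
step 4: x_pred=1.7798  r=-4.3698  x^+=-1.5063  v^+=-1.6112  a^+=-1.0444
step 5: x_pred=-2.5944  r=2.0644  x^+=-1.0420  v^+=-1.5003  a^+=-0.6759
step 6: x_pred=-2.0069  r=-3.3331  x^+=-4.5134  v^+=-3.0258  a^+=-1.2709
step 7: x_pred=-6.4446  r=4.2346  x^+=-3.2602  v^+=-2.3015  a^+=-0.5149
step 8: x_pred=-4.6557  r=8.1757  x^+=1.4924  v^+=0.2019  a^+=0.9446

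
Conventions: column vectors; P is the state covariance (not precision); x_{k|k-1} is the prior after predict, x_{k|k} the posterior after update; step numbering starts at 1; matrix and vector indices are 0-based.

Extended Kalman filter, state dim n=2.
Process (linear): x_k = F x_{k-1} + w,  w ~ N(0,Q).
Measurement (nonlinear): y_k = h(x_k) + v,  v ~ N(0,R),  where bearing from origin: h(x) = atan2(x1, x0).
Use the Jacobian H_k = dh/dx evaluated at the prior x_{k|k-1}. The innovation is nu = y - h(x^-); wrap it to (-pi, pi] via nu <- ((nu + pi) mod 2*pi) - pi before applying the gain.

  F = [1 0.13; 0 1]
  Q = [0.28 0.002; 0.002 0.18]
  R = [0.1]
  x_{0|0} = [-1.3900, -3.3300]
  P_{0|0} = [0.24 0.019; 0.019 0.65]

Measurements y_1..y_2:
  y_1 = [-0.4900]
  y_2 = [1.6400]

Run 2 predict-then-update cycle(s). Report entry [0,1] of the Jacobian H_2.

step 1: x^-=[-1.8229, -3.3300]  P^-=[0.5359 0.1055; 0.1055 0.8300]  H_jac=[0.2311 -0.1265]  S=[0.1357]  K=[0.8140; -0.5939]  nu=[1.5817]  x^+=[-0.5354, -4.2693]  P^+=[0.4460 0.1711; 0.1711 0.7821]
step 2: x^-=[-1.0904, -4.2693]  P^-=[0.7837 0.2748; 0.2748 0.9621]  H_jac=[0.2199 -0.0562]  S=[0.1341]  K=[1.1696; 0.0477]  nu=[-2.8223]  x^+=[-4.3914, -4.4038]  P^+=[0.6002 0.2673; 0.2673 0.9618]

H_jac[0,1] = -0.0562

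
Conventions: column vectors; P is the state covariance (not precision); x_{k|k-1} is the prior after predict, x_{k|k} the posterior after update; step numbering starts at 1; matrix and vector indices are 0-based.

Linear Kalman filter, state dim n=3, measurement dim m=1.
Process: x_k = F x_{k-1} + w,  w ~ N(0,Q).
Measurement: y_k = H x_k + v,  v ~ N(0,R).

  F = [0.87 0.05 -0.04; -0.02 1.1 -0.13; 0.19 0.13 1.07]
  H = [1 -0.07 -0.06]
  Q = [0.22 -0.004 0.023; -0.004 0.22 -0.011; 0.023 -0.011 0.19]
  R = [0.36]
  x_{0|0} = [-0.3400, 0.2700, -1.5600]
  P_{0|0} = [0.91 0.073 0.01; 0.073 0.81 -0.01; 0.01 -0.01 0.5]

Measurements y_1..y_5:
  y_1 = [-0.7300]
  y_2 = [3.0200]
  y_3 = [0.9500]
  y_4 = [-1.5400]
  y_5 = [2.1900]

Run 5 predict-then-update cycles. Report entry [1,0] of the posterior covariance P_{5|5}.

P_post[1,0] = 0.3267

step 1: x^-=[-0.2199, 0.5066, -1.6987]  P^-=[0.9173 0.0965 0.1750; 0.0965 1.2086 0.0348; 0.1750 0.0348 0.8139]  S=[1.2519]  K=[0.7189; 0.0078; 0.0988]  nu=[-0.5766]  x^+=[-0.6344, 0.5021, -1.7557]  P^+=[0.2702 0.0894 0.0860; 0.0894 1.2085 0.0339; 0.0860 0.0339 0.8017]
step 2: x^-=[-0.4566, 0.7932, -1.9338]  P^-=[0.4305 0.1361 0.1333; 0.1361 1.6828 0.1031; 0.1333 0.1031 1.1868]  S=[0.7688]  K=[0.5371; 0.0157; 0.0713]  nu=[3.4161]  x^+=[1.3783, 0.8470, -1.6902]  P^+=[0.2087 0.1296 0.1038; 0.1296 1.6826 0.1022; 0.1038 0.1022 1.1829]
step 3: x^-=[1.3091, 1.1238, -1.4365]  P^-=[0.3877 0.1981 0.1345; 0.1981 2.2417 0.2048; 0.1345 0.2048 1.6573]  S=[0.7225]  K=[0.5062; 0.0400; 0.0286]  nu=[-0.3666]  x^+=[1.1235, 1.1091, -1.4470]  P^+=[0.2025 0.1835 0.1240; 0.1835 2.2405 0.2040; 0.1240 0.2040 1.6567]
step 4: x^-=[1.0908, 1.3857, -1.1906]  P^-=[0.3881 0.2755 0.1470; 0.2755 2.8933 0.3470; 0.1470 0.3470 2.2482]  S=[0.7170]  K=[0.5020; 0.0727; -0.0170]  nu=[-2.6052]  x^+=[-0.2171, 1.1962, -1.1463]  P^+=[0.2074 0.2493 0.1531; 0.2493 2.8895 0.3478; 0.1531 0.3478 2.2480]
step 5: x^-=[-0.0832, 1.4692, -1.1122]  P^-=[0.3974 0.3666 0.1686; 0.3666 3.6447 0.5367; 0.1686 0.5367 2.9914]  S=[0.7190]  K=[0.5030; 0.1102; -0.0674]  nu=[2.3093]  x^+=[1.0783, 1.7238, -1.2680]  P^+=[0.2155 0.3267 0.1930; 0.3267 3.6360 0.5420; 0.1930 0.5420 2.9881]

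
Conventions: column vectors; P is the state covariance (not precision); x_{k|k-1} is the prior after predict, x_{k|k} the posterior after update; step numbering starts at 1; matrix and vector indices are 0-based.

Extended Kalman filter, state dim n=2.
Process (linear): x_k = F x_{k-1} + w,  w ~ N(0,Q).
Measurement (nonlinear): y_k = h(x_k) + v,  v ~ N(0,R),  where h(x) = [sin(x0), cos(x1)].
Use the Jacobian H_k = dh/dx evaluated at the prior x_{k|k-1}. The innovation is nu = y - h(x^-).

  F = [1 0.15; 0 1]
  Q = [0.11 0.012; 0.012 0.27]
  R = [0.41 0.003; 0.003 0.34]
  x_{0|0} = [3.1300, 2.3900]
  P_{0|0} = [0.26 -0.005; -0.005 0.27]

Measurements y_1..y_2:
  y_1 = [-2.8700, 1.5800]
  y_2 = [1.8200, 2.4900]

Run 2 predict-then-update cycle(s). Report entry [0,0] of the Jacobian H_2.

H_jac[0,0] = 0.0659

step 1: x^-=[3.4885, 2.3900]  P^-=[0.3746 0.0475; 0.0475 0.5400]  H_jac=[-0.9404 0.0000; 0.0000 -0.6828]  S=[0.7413 0.0335; 0.0335 0.5918]  K=[-0.4739 -0.0280; -0.0322 -0.6213]  nu=[-2.5300, 2.3106]  x^+=[4.6229, 1.0359]  P^+=[0.2067 0.0160; 0.0160 0.3095]
step 2: x^-=[4.7783, 1.0359]  P^-=[0.3285 0.0744; 0.0744 0.5795]  H_jac=[0.0659 0.0000; 0.0000 -0.8603]  S=[0.4114 -0.0012; -0.0012 0.7689]  K=[0.0524 -0.0832; 0.0100 -0.6484]  nu=[2.8178, 1.9803]  x^+=[4.7611, -0.2198]  P^+=[0.3220 0.0327; 0.0327 0.2562]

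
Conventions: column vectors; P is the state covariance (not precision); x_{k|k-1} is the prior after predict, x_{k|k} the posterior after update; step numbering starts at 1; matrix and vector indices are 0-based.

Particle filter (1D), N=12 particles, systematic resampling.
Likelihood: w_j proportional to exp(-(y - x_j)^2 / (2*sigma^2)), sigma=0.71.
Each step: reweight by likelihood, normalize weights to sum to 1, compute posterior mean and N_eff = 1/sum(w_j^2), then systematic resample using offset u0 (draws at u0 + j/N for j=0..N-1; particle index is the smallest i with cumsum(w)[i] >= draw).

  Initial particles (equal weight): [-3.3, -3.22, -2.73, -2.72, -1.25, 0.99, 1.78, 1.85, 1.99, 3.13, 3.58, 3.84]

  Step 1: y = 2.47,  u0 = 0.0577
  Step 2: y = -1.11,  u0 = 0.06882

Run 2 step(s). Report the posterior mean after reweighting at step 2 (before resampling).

post_mean = 1.8460

step 1: w=[0.0000, 0.0000, 0.0000, 0.0000, 0.0000, 0.0343, 0.1881, 0.2060, 0.2400, 0.1958, 0.0889, 0.0469]  mean=2.3385  Neff=5.4044  idx=[6, 6, 7, 7, 7, 8, 8, 8, 9, 9, 10, 11]
step 2: w=[0.2058, 0.2058, 0.1371, 0.1371, 0.1371, 0.0591, 0.0591, 0.0591, 0.0000, 0.0000, 0.0000, 0.0000]  mean=1.8460  Neff=6.6004  idx=[0, 0, 1, 1, 1, 2, 3, 3, 4, 4, 6, 7]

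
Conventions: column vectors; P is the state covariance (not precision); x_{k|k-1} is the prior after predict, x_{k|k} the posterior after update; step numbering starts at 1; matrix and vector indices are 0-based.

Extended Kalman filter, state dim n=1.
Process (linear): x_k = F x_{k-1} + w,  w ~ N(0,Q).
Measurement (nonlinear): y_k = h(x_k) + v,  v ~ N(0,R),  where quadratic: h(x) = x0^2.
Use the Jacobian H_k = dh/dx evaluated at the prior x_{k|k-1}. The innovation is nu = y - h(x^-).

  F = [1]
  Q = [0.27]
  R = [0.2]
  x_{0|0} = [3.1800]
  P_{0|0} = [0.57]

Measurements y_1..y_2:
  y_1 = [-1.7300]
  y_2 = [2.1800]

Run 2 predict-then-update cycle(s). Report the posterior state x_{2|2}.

step 1: x^-=[3.1800]  P^-=[0.8400]  H_jac=[6.3600]  S=[34.1777]  K=[0.1563]  nu=[-11.8424]  x^+=[1.3289]  P^+=[0.0049]
step 2: x^-=[1.3289]  P^-=[0.2749]  H_jac=[2.6578]  S=[2.1419]  K=[0.3411]  nu=[0.4141]  x^+=[1.4701]  P^+=[0.0257]

x_post = [1.4701]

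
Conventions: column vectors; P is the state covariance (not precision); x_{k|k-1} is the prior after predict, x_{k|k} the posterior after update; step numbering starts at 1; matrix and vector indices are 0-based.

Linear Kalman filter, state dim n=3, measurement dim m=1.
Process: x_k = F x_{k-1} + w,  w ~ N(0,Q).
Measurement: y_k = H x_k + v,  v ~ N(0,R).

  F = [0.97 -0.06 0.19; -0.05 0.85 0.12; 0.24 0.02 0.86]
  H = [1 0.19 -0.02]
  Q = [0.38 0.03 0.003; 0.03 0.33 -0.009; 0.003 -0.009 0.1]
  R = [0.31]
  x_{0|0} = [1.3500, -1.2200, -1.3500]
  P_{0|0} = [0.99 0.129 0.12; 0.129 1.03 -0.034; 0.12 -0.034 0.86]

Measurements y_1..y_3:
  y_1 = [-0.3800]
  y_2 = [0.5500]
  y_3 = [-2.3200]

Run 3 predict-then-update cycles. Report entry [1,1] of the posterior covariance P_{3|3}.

step 1: x^-=[1.1262, -1.2665, -0.8614]  P^-=[1.3762 0.0634 0.4806; 0.0634 1.0697 0.0849; 0.4806 0.0849 0.8431]  S=[1.7294]  K=[0.7972; 0.1532; 0.2775]  nu=[-1.2828]  x^+=[0.1036, -1.4630, -1.2174]  P^+=[0.2772 -0.1478 0.0980; -0.1478 1.0291 0.0114; 0.0980 0.0114 0.7099]
step 2: x^-=[-0.0431, -1.3948, -1.0513]  P^-=[0.7232 -0.1298 0.2673; -0.1298 1.0982 0.0554; 0.2673 0.0554 0.6809]  S=[1.0127]  K=[0.6845; 0.0768; 0.2609]  nu=[0.8370]  x^+=[0.5299, -1.3306, -0.8330]  P^+=[0.2487 -0.1830 0.0864; -0.1830 1.0922 0.0351; 0.0864 0.0351 0.6120]
step 3: x^-=[0.4356, -1.2574, -0.6158]  P^-=[0.6924 -0.1606 0.2330; -0.1606 1.1502 0.0571; 0.2330 0.0571 0.6025]  S=[0.9734]  K=[0.6752; 0.0584; 0.2382]  nu=[-2.5290]  x^+=[-1.2720, -1.4050, -1.2181]  P^+=[0.2486 -0.1990 0.0765; -0.1990 1.1469 0.0436; 0.0765 0.0436 0.5473]

P_post[1,1] = 1.1469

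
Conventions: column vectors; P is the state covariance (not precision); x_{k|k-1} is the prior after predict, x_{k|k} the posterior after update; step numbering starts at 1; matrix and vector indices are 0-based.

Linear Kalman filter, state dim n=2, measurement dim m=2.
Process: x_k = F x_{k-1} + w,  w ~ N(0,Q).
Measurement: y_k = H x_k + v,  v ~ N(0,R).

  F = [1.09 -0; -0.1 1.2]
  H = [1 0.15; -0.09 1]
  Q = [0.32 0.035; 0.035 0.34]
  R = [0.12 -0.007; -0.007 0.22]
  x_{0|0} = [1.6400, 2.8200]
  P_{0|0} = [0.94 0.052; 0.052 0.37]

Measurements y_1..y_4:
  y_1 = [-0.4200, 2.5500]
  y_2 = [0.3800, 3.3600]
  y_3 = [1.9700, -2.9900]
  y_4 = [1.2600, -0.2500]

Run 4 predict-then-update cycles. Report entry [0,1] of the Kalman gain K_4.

step 1: x^-=[1.7876, 3.2200]  P^-=[1.4368 0.0006; 0.0006 0.8697]  S=[1.5765 -0.0053; -0.0053 1.1013]  K=[0.9110 -0.1125; 0.0858 0.7901]  nu=[-2.6906, -0.5091]  x^+=[-0.6064, 2.5870]  P^+=[0.1133 -0.0209; -0.0209 0.1713]
step 2: x^-=[-0.6609, 3.1650]  P^-=[0.4546 -0.0047; -0.0047 0.5929]  S=[0.5865 0.0364; 0.0364 0.8174]  K=[0.7795 -0.0905; 0.0988 0.7214]  nu=[0.5662, 0.1355]  x^+=[-0.2319, 3.3187]  P^+=[0.0967 -0.0167; -0.0167 0.1565]
step 3: x^-=[-0.2527, 4.0057]  P^-=[0.4349 0.0027; 0.0027 0.5704]  S=[0.5685 0.0420; 0.0420 0.7934]  K=[0.7721 -0.0869; 0.1024 0.7131]  nu=[1.6219, -7.0184]  x^+=[1.6093, -0.8334]  P^+=[0.0956 -0.0159; -0.0159 0.1547]
step 4: x^-=[1.7541, -1.1610]  P^-=[0.4336 0.0038; 0.0038 0.5676]  S=[0.5675 0.0428; 0.0428 0.7904]  K=[0.7716 -0.0864; 0.1029 0.7121]  nu=[-0.3199, 1.0688]  x^+=[1.4149, -0.4328]  P^+=[0.0956 -0.0158; -0.0158 0.1545]

K[0,1] = -0.0864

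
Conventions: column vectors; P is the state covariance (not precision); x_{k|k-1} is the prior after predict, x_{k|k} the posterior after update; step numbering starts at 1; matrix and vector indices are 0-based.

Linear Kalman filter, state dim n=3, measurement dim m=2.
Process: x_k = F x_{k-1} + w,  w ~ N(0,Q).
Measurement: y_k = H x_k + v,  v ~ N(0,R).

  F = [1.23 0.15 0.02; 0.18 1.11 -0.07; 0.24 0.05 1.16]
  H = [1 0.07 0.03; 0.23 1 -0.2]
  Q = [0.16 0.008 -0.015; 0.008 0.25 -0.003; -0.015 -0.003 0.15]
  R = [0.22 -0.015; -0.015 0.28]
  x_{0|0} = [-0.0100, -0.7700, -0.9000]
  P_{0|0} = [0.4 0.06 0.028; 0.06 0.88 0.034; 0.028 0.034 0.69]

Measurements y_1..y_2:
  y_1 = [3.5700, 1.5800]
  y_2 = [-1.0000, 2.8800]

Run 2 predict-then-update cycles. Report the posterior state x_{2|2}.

x_post = [0.6044, 1.8583, -1.2945]

step 1: x^-=[-0.1458, -0.7935, -1.0849]  P^-=[0.8090 0.3237 0.1776; 0.3237 1.3686 0.0727; 0.1776 0.0727 1.1247]  S=[1.0930 0.5559; 0.5559 1.8399]  K=[0.7499 0.0312; -0.0107 0.7797; 0.2704 -0.1423]  nu=[3.8039, 2.1901]  x^+=[2.7750, 0.8732, -0.3681]  P^+=[0.1665 -0.0371 0.0188; -0.0371 0.2594 0.1619; 0.0188 0.1619 1.0503]
step 2: x^-=[3.5369, 1.4945, 0.2827]  P^-=[0.4064 0.0353 0.1121; 0.0353 0.5397 0.1345; 0.1121 0.1345 1.6019]  S=[0.6428 0.1231; 0.1231 0.8574]  K=[0.6351 0.0329; 0.0038 0.6070; 0.3080 -0.2309]  nu=[-4.6500, 0.6285]  x^+=[0.6044, 1.8583, -1.2945]  P^+=[0.1411 -0.0308 0.0097; -0.0308 0.2232 0.2311; 0.0097 0.2311 1.5127]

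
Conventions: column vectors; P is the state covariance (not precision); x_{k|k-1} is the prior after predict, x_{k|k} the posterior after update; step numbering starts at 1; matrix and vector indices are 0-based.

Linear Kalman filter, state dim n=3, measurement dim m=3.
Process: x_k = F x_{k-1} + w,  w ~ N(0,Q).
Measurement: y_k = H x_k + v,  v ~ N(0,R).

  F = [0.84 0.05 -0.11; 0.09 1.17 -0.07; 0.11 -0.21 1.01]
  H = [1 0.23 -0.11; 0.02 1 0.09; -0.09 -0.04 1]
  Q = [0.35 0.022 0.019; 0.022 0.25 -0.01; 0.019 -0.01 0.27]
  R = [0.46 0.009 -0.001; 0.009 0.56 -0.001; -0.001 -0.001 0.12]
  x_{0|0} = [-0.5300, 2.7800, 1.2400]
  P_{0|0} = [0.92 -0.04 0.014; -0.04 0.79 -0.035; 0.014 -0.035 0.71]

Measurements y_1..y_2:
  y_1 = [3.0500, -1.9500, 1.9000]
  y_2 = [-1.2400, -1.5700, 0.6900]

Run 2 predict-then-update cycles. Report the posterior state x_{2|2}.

step 1: x^-=[-0.4426, 3.1181, 0.6103]  P^-=[1.0042 0.1074 0.0328; 0.1074 1.3395 -0.2903; 0.0328 -0.2903 1.0600]  S=[1.6047 0.4634 -0.2617; 0.4634 1.8606 -0.2596; -0.2617 -0.2596 1.2084]  K=[0.6767 -0.0877 0.0765; 0.0626 0.6727 -0.1345; 0.0501 0.0083 0.8970]  nu=[2.8426, -5.1142, 1.3746]  x^+=[2.0350, -0.3288, 1.9433]  P^+=[0.3265 -0.0529 0.0359; -0.0529 0.3790 -0.0065; 0.0359 -0.0065 0.1106]
step 2: x^-=[1.4792, -0.3376, 2.2556]  P^-=[0.5717 0.0159 0.0715; 0.0159 0.7615 -0.1183; 0.0715 -0.1183 0.4166]  S=[1.0746 0.2243 -0.0618; 0.2243 1.3047 -0.1134; -0.0618 -0.1134 0.5392]  K=[0.5456 -0.0605 0.0858; 0.0660 0.5509 -0.1550; 0.0433 -0.0009 0.7743]  nu=[-2.3934, -1.4650, -1.4460]  x^+=[0.1378, -1.0784, 1.0338]  P^+=[0.2624 -0.0372 0.0319; -0.0372 0.3109 -0.0101; 0.0319 -0.0101 0.0953]

x_post = [0.1378, -1.0784, 1.0338]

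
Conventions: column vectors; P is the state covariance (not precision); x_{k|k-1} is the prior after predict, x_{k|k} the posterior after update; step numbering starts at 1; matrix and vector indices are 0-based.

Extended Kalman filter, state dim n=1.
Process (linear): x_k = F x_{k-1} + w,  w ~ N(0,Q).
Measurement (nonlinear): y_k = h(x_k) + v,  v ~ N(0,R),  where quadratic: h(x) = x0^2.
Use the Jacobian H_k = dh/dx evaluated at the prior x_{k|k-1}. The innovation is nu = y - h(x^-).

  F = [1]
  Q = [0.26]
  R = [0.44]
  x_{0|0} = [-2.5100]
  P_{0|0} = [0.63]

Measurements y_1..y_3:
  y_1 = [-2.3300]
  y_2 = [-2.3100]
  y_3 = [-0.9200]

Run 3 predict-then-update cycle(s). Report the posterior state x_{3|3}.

x_post = [-0.0828]

step 1: x^-=[-2.5100]  P^-=[0.8900]  H_jac=[-5.0200]  S=[22.8684]  K=[-0.1954]  nu=[-8.6301]  x^+=[-0.8239]  P^+=[0.0171]
step 2: x^-=[-0.8239]  P^-=[0.2771]  H_jac=[-1.6479]  S=[1.1925]  K=[-0.3829]  nu=[-2.9889]  x^+=[0.3206]  P^+=[0.1022]
step 3: x^-=[0.3206]  P^-=[0.3622]  H_jac=[0.6412]  S=[0.5890]  K=[0.3944]  nu=[-1.0228]  x^+=[-0.0828]  P^+=[0.2706]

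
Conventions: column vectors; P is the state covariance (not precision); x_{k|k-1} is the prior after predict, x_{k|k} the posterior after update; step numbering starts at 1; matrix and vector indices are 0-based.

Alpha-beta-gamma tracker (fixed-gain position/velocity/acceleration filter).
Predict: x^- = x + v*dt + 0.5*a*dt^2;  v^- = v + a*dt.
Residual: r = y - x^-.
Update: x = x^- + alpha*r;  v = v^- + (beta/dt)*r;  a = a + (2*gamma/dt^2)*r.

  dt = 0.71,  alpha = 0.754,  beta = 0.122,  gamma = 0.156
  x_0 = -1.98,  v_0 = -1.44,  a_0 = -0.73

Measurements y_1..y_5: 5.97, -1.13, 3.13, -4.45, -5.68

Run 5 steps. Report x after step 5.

step 1: x_pred=-3.1864  r=9.1564  x^+=3.7175  v^+=-0.3849  a^+=4.9371
step 2: x_pred=4.6886  r=-5.8186  x^+=0.3014  v^+=2.1206  a^+=1.3358
step 3: x_pred=2.1437  r=0.9863  x^+=2.8874  v^+=3.2385  a^+=1.9463
step 4: x_pred=5.6773  r=-10.1273  x^+=-1.9587  v^+=2.8802  a^+=-4.3217
step 5: x_pred=-1.0030  r=-4.6770  x^+=-4.5295  v^+=-0.9919  a^+=-7.2164

x_post = -4.5295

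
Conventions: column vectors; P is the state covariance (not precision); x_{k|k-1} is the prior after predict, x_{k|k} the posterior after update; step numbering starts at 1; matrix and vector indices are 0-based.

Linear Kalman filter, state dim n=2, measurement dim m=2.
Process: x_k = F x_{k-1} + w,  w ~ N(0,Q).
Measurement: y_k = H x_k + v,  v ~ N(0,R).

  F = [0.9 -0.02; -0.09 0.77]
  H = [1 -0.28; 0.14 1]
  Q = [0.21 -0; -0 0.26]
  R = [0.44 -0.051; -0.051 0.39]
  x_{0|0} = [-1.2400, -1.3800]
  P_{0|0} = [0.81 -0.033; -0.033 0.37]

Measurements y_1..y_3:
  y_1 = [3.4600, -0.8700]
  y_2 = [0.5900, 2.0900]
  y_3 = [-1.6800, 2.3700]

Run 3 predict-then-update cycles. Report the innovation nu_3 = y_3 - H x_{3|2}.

step 1: x^-=[-1.0884, -0.9510]  P^-=[0.8674 -0.0942; -0.0942 0.4905]  S=[1.3987 -0.1574; -0.1574 0.8711]  K=[0.6559 0.1498; -0.1060 0.5288]  nu=[4.2821, 0.2334]  x^+=[1.7553, -1.2817]  P^+=[0.2771 -0.0138; -0.0138 0.2136]
step 2: x^-=[1.6054, -1.1449]  P^-=[0.4350 -0.0353; -0.0353 0.3908]  S=[0.9255 -0.1335; -0.1335 0.7794]  K=[0.4978 0.1180; -0.0872 0.4801]  nu=[-1.3359, 3.0101]  x^+=[1.2957, 0.4168]  P^+=[0.2105 -0.0088; -0.0088 0.1929]
step 3: x^-=[1.1578, 0.2043]  P^-=[0.3809 -0.0262; -0.0262 0.3773]  S=[0.8652 -0.1284; -0.1284 0.7675]  K=[0.4656 0.1133; -0.0821 0.4731]  nu=[-2.7806, 2.0036]  x^+=[0.0902, 1.3805]  P^+=[0.1971 -0.0071; -0.0071 0.1897]

innov = [-2.7806, 2.0036]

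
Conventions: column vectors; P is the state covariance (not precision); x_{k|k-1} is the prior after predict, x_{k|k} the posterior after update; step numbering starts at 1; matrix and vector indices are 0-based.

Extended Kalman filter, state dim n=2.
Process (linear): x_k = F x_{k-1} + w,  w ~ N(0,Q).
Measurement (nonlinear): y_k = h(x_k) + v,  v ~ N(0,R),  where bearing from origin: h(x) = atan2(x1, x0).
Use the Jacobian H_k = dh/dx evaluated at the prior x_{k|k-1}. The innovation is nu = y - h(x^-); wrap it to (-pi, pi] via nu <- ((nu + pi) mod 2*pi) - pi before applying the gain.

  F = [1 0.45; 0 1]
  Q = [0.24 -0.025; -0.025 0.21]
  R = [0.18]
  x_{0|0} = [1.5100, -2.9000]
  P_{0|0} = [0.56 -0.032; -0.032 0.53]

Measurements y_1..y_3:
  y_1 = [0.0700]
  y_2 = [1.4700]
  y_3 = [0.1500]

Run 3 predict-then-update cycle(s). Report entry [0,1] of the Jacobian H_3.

H_jac[0,1] = 0.2649

step 1: x^-=[0.2050, -2.9000]  P^-=[0.8785 0.1815; 0.1815 0.7400]  H_jac=[0.3431 0.0243]  S=[0.2869]  K=[1.0661; 0.2796]  nu=[1.5702]  x^+=[1.8790, -2.4609]  P^+=[0.5525 0.0960; 0.0960 0.7176]
step 2: x^-=[0.7716, -2.4609]  P^-=[1.0242 0.3939; 0.3939 0.9276]  H_jac=[0.3700 0.1160]  S=[0.3665]  K=[1.1586; 0.6912]  nu=[2.7370]  x^+=[3.9427, -0.5690]  P^+=[0.5322 0.1004; 0.1004 0.7525]
step 3: x^-=[3.6866, -0.5690]  P^-=[1.0149 0.4140; 0.4140 0.9625]  H_jac=[0.0409 0.2649]  S=[0.2582]  K=[0.5855; 1.0530]  nu=[0.3031]  x^+=[3.8641, -0.2498]  P^+=[0.9264 0.2548; 0.2548 0.6761]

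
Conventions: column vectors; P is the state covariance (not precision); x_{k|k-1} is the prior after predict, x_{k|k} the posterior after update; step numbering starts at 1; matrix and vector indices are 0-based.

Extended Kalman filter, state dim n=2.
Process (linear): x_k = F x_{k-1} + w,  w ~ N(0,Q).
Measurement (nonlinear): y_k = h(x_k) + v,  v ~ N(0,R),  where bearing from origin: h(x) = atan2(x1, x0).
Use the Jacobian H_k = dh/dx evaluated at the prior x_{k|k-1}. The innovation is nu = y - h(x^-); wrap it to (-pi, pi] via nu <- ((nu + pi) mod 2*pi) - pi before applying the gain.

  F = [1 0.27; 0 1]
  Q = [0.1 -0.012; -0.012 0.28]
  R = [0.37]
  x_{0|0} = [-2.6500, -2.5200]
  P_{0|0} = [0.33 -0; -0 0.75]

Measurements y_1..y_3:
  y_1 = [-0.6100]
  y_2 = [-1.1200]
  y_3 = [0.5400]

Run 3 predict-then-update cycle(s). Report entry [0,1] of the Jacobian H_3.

step 1: x^-=[-3.3304, -2.5200]  P^-=[0.4847 0.1905; 0.1905 1.0300]  H_jac=[0.1445 -0.1909]  S=[0.4072]  K=[0.0826; -0.4154]  nu=[1.8838]  x^+=[-3.1747, -3.3026]  P^+=[0.4819 0.2045; 0.2045 0.9597]
step 2: x^-=[-4.0664, -3.3026]  P^-=[0.7623 0.4516; 0.4516 1.2397]  H_jac=[0.1203 -0.1482]  S=[0.3922]  K=[0.0633; -0.3298]  nu=[1.3395]  x^+=[-3.9816, -3.7444]  P^+=[0.7607 0.4598; 0.4598 1.1971]
step 3: x^-=[-4.9926, -3.7444]  P^-=[1.1963 0.7710; 0.7710 1.4771]  H_jac=[0.0961 -0.1282]  S=[0.3863]  K=[0.0419; -0.2982]  nu=[3.0381]  x^+=[-4.8654, -4.6505]  P^+=[1.1956 0.7758; 0.7758 1.4427]

H_jac[0,1] = -0.1282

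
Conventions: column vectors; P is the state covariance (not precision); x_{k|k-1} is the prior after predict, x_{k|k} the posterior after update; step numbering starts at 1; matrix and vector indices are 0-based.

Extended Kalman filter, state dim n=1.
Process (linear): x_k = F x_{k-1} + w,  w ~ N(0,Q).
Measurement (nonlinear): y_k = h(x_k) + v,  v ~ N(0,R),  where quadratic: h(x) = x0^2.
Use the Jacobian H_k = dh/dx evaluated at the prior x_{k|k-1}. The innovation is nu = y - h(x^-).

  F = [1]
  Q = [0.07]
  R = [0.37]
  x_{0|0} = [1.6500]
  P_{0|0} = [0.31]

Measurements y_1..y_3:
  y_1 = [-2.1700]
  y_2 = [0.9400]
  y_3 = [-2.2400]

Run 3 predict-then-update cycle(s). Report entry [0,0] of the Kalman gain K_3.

K[0,0] = 0.2795

step 1: x^-=[1.6500]  P^-=[0.3800]  H_jac=[3.3000]  S=[4.5082]  K=[0.2782]  nu=[-4.8925]  x^+=[0.2891]  P^+=[0.0312]
step 2: x^-=[0.2891]  P^-=[0.1012]  H_jac=[0.5782]  S=[0.4038]  K=[0.1449]  nu=[0.8564]  x^+=[0.4132]  P^+=[0.0927]
step 3: x^-=[0.4132]  P^-=[0.1627]  H_jac=[0.8264]  S=[0.4811]  K=[0.2795]  nu=[-2.4107]  x^+=[-0.2606]  P^+=[0.1251]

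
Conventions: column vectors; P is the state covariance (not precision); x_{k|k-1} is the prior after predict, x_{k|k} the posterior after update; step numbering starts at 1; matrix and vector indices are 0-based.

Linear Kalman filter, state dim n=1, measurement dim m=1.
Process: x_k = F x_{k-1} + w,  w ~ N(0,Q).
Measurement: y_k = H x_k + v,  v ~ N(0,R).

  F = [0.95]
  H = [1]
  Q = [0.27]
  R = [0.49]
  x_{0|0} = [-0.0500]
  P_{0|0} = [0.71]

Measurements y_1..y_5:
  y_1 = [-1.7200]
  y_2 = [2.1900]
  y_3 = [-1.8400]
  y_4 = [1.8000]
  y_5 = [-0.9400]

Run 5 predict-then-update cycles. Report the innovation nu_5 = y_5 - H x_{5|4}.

step 1: x^-=[-0.0475]  P^-=[0.9108]  S=[1.4008]  K=[0.6502]  nu=[-1.6725]  x^+=[-1.1349]  P^+=[0.3186]
step 2: x^-=[-1.0782]  P^-=[0.5575]  S=[1.0475]  K=[0.5322]  nu=[3.2682]  x^+=[0.6612]  P^+=[0.2608]
step 3: x^-=[0.6282]  P^-=[0.5054]  S=[0.9954]  K=[0.5077]  nu=[-2.4682]  x^+=[-0.6250]  P^+=[0.2488]
step 4: x^-=[-0.5937]  P^-=[0.4945]  S=[0.9845]  K=[0.5023]  nu=[2.3937]  x^+=[0.6086]  P^+=[0.2461]
step 5: x^-=[0.5782]  P^-=[0.4921]  S=[0.9821]  K=[0.5011]  nu=[-1.5182]  x^+=[-0.1825]  P^+=[0.2455]

innov = [-1.5182]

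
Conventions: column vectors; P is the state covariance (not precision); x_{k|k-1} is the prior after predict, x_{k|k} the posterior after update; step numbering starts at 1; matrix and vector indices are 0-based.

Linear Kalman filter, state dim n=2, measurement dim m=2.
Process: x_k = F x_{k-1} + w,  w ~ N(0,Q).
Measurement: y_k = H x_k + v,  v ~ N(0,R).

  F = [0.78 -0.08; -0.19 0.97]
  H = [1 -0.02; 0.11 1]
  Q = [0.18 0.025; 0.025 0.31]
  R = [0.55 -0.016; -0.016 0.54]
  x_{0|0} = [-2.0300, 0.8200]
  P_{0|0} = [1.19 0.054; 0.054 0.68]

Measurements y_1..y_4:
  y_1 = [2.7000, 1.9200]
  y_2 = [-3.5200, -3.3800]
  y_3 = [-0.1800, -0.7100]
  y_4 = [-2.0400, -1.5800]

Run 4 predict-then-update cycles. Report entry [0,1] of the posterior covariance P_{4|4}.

step 1: x^-=[-1.6490, 1.1811]  P^-=[0.9016 -0.1624; -0.1624 0.9729]  S=[1.4585 -0.0984; -0.0984 1.4880]  K=[0.6203 -0.0015; -0.0818 0.6364]  nu=[4.3726, 0.9203]  x^+=[1.0620, 1.4091]  P^+=[0.3402 -0.0482; -0.0482 0.3502]
step 2: x^-=[0.7156, 1.1650]  P^-=[0.3952 -0.0898; -0.0898 0.6696]  S=[0.9491 -0.0755; -0.0755 1.1946]  K=[0.4173 -0.0124; -0.0651 0.5481]  nu=[-4.2123, -4.6237]  x^+=[-0.9851, -1.0951]  P^+=[0.2290 -0.0386; -0.0386 0.3013]
step 3: x^-=[-0.6808, -0.8751]  P^-=[0.3260 -0.0621; -0.0621 0.6159]  S=[0.8788 -0.0544; -0.0544 1.1462]  K=[0.3721 -0.0052; -0.0519 0.5289]  nu=[0.4833, 0.2400]  x^+=[-0.5022, -0.7732]  P^+=[0.2041 -0.0312; -0.0312 0.2899]
step 4: x^-=[-0.3299, -0.6546]  P^-=[0.3099 -0.0518; -0.0518 0.6016]  S=[0.8623 -0.0457; -0.0457 1.1340]  K=[0.3606 -0.0011; -0.0463 0.5237]  nu=[-1.7232, -0.8891]  x^+=[-0.9502, -1.0403]  P^+=[0.1978 -0.0281; -0.0281 0.2866]

P_post[0,1] = -0.0281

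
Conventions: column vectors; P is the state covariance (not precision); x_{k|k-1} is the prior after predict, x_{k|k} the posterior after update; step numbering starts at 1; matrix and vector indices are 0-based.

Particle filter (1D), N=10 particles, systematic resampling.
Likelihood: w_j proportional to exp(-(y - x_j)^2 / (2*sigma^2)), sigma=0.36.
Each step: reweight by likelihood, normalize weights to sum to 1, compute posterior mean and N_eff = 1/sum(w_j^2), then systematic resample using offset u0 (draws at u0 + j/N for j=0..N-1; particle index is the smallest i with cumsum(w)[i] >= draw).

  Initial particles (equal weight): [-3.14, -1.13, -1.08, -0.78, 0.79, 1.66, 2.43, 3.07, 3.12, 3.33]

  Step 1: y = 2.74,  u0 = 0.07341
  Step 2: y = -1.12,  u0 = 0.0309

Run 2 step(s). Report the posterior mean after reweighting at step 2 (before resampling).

step 1: w=[0.0000, 0.0000, 0.0000, 0.0000, 0.0000, 0.0051, 0.3148, 0.2997, 0.2613, 0.1191]  mean=2.9054  Neff=3.6842  idx=[6, 6, 6, 7, 7, 7, 8, 8, 8, 9]
step 2: w=[0.3333, 0.3333, 0.3333, 0.0000, 0.0000, 0.0000, 0.0000, 0.0000, 0.0000, 0.0000]  mean=2.4300  Neff=3.0000  idx=[0, 0, 0, 0, 1, 1, 1, 2, 2, 2]

post_mean = 2.4300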